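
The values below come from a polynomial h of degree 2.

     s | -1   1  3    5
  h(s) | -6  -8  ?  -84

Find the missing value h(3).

-34

On equispaced nodes a degree-2 polynomial has vanishing third forward difference, so
  - h(-1) + 3·h(1) - 3·h(3) + h(5) = 0.
Substituting the known values and solving for h(3):
  -3·h(3) = 102
  h(3) = -34.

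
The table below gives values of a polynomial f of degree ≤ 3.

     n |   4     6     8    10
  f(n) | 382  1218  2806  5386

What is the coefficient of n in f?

-2

Write f(n) = an^3 + bn^2 + cn + d. Substituting each data point gives a linear system:
  64a + 16b + 4c + d = 382
  216a + 36b + 6c + d = 1218
  512a + 64b + 8c + d = 2806
  1000a + 100b + 10c + d = 5386
Solving the system yields a = 5, b = 4, c = -2, d = 6.
So f(n) = 5n³ + 4n² - 2n + 6.
The coefficient of n is -2.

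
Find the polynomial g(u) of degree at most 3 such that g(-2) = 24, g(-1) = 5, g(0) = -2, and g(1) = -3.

Using the Lagrange interpolation formula with nodes -2, -1, 0, 1:
  L_0(u) = (u + 1)u(u - 1) / -6
  L_1(u) = (u + 2)u(u - 1) / 2
  L_2(u) = (u + 2)(u + 1)(u - 1) / -2
  L_3(u) = (u + 2)(u + 1)u / 6
Then g(u) = 24·L_0(u) + 5·L_1(u) - 2·L_2(u) - 3·L_3(u).
Expanding and collecting terms gives g(u) = -u³ + 3u² - 3u - 2.
Check: g(-1) = 5. ✓

g(u) = -u^3 + 3u^2 - 3u - 2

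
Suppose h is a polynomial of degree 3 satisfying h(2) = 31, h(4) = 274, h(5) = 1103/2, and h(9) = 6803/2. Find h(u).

Using the Lagrange interpolation formula with nodes 2, 4, 5, 9:
  L_0(u) = (u - 4)(u - 5)(u - 9) / -42
  L_1(u) = (u - 2)(u - 5)(u - 9) / 10
  L_2(u) = (u - 2)(u - 4)(u - 9) / -12
  L_3(u) = (u - 2)(u - 4)(u - 5) / 140
Then h(u) = 31·L_0(u) + 274·L_1(u) + 1103/2·L_2(u) + 6803/2·L_3(u).
Expanding and collecting terms gives h(u) = 5u^3 - 3u^2 - (1/2)u + 4.
Check: h(5) = 1103/2. ✓

h(u) = 5u^3 - 3u^2 - (1/2)u + 4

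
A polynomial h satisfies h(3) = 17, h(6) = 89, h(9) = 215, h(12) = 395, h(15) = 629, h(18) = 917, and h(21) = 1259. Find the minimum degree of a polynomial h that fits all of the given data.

Forward differences of the values at n = 3, 6, 9, 12, 15, 18, 21:
  h  : 17  89  215  395  629  917  1259
  Δ  : 72  126  180  234  288  342
  Δ^2: 54  54  54  54  54
  Δ^3: 0  0  0  0
  Δ^4: 0  0  0
  Δ^5: 0  0
  Δ^6: 0
The second differences are constant (54) and nonzero, while all higher differences vanish, so the minimal degree is 2.

2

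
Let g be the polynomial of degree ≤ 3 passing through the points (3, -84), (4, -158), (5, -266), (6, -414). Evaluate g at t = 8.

-854

Forward differences of the values at t = 3, 4, 5, 6:
  g  : -84  -158  -266  -414
  Δ  : -74  -108  -148
  Δ^2: -34  -40
  Δ^3: -6
The third differences are constant, confirming degree 3.
Interpolating (Newton forward form) and evaluating at t = 8 gives g(8) = -854.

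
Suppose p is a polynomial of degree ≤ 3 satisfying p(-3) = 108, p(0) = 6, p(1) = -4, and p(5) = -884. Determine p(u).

p(u) = -6u^3 - 6u^2 + 2u + 6

Using the Lagrange interpolation formula with nodes -3, 0, 1, 5:
  L_0(u) = u(u - 1)(u - 5) / -96
  L_1(u) = (u + 3)(u - 1)(u - 5) / 15
  L_2(u) = (u + 3)u(u - 5) / -16
  L_3(u) = (u + 3)u(u - 1) / 160
Then p(u) = 108·L_0(u) + 6·L_1(u) - 4·L_2(u) - 884·L_3(u).
Expanding and collecting terms gives p(u) = -6u^3 - 6u^2 + 2u + 6.
Check: p(5) = -884. ✓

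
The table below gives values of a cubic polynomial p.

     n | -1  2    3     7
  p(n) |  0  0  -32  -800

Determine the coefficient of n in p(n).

Write p(n) = an^3 + bn^2 + cn + d. Substituting each data point gives a linear system:
  -a + b - c + d = 0
  8a + 4b + 2c + d = 0
  27a + 9b + 3c + d = -32
  343a + 49b + 7c + d = -800
Solving the system yields a = -3, b = 4, c = 5, d = -2.
So p(n) = -3n^3 + 4n^2 + 5n - 2.
The coefficient of n is 5.

5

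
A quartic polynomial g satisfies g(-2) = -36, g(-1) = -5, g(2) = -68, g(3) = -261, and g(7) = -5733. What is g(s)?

g(s) = -2s^4 - 2s^3 - 5s^2

Write g(s) = as^4 + bs^3 + cs^2 + ds + e. Substituting each data point gives a linear system:
  16a - 8b + 4c - 2d + e = -36
  a - b + c - d + e = -5
  16a + 8b + 4c + 2d + e = -68
  81a + 27b + 9c + 3d + e = -261
  2401a + 343b + 49c + 7d + e = -5733
Solving the system yields a = -2, b = -2, c = -5, d = 0, e = 0.
So g(s) = -2s⁴ - 2s³ - 5s².
Check: g(-2) = -36. ✓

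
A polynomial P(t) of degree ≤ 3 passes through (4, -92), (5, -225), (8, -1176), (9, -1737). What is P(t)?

P(t) = -3t^3 + 5t^2 + 5t

Using the Lagrange interpolation formula with nodes 4, 5, 8, 9:
  L_0(t) = (t - 5)(t - 8)(t - 9) / -20
  L_1(t) = (t - 4)(t - 8)(t - 9) / 12
  L_2(t) = (t - 4)(t - 5)(t - 9) / -12
  L_3(t) = (t - 4)(t - 5)(t - 8) / 20
Then P(t) = -92·L_0(t) - 225·L_1(t) - 1176·L_2(t) - 1737·L_3(t).
Expanding and collecting terms gives P(t) = -3t³ + 5t² + 5t.
Check: P(8) = -1176. ✓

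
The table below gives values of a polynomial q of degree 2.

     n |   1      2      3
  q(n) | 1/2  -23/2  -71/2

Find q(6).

Forward differences of the values at n = 1, 2, 3:
  q  : 1/2  -23/2  -71/2
  Δ  : -12  -24
  Δ^2: -12
The second differences are constant, confirming degree 2.
Interpolating (Newton forward form) and evaluating at n = 6 gives q(6) = -359/2.

-359/2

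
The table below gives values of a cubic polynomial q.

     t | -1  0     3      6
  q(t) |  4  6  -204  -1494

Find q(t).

q(t) = -6t^3 - 6t^2 + 2t + 6

Using the Lagrange interpolation formula with nodes -1, 0, 3, 6:
  L_0(t) = t(t - 3)(t - 6) / -28
  L_1(t) = (t + 1)(t - 3)(t - 6) / 18
  L_2(t) = (t + 1)t(t - 6) / -36
  L_3(t) = (t + 1)t(t - 3) / 126
Then q(t) = 4·L_0(t) + 6·L_1(t) - 204·L_2(t) - 1494·L_3(t).
Expanding and collecting terms gives q(t) = -6t³ - 6t² + 2t + 6.
Check: q(0) = 6. ✓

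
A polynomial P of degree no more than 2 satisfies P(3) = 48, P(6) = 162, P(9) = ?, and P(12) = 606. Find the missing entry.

On equispaced nodes a degree-2 polynomial has vanishing third forward difference, so
  - P(3) + 3·P(6) - 3·P(9) + P(12) = 0.
Substituting the known values and solving for P(9):
  -3·P(9) = -1044
  P(9) = 348.

348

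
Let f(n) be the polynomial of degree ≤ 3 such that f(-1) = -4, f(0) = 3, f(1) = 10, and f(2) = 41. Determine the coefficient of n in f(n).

Write f(n) = an^3 + bn^2 + cn + d. Substituting each data point gives a linear system:
  -a + b - c + d = -4
  d = 3
  a + b + c + d = 10
  8a + 4b + 2c + d = 41
Solving the system yields a = 4, b = 0, c = 3, d = 3.
So f(n) = 4n³ + 3n + 3.
The coefficient of n is 3.

3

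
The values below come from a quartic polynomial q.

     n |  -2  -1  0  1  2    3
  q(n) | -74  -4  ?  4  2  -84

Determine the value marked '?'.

On equispaced nodes a degree-4 polynomial has vanishing fifth forward difference, so
  - q(-2) + 5·q(-1) - 10·q(0) + 10·q(1) - 5·q(2) + q(3) = 0.
Substituting the known values and solving for q(0):
  -10·q(0) = 0
  q(0) = 0.

0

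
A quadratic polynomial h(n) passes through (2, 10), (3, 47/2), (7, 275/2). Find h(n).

h(n) = 3n^2 - (3/2)n + 1

Write h(n) = an^2 + bn + c. Substituting each data point gives a linear system:
  4a + 2b + c = 10
  9a + 3b + c = 47/2
  49a + 7b + c = 275/2
Solving the system yields a = 3, b = -3/2, c = 1.
So h(n) = 3n² - (3/2)n + 1.
Check: h(2) = 10. ✓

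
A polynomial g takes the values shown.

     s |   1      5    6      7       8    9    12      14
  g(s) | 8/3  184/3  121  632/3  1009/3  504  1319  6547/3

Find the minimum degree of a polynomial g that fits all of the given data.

Divided differences on the nodes 1, 5, 6, 7, 8, 9, 12, 14:
  order 0: 8/3  184/3  121  632/3  1009/3  504  1319  6547/3
  order 1: 44/3  179/3  269/3  377/3  503/3  815/3  1295/3
  order 2: 9  15  18  21  26  32
  order 3: 1  1  1  1  1
  order 4: 0  0  0  0
  order 5: 0  0  0
  order 6: 0  0
  order 7: 0
The order-3 divided differences are all 1 (nonzero) and every higher order vanishes, so the data lies on a polynomial of degree exactly 3.

3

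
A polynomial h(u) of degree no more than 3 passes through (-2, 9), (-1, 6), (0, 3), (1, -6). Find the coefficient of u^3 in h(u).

Write h(u) = au^3 + bu^2 + cu + d. Substituting each data point gives a linear system:
  -8a + 4b - 2c + d = 9
  -a + b - c + d = 6
  d = 3
  a + b + c + d = -6
Solving the system yields a = -1, b = -3, c = -5, d = 3.
So h(u) = -u^3 - 3u^2 - 5u + 3.
The leading coefficient is -1.

-1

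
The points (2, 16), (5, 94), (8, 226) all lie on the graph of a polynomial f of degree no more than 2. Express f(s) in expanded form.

Write f(s) = as^2 + bs + c. Substituting each data point gives a linear system:
  4a + 2b + c = 16
  25a + 5b + c = 94
  64a + 8b + c = 226
Solving the system yields a = 3, b = 5, c = -6.
So f(s) = 3s^2 + 5s - 6.
Check: f(2) = 16. ✓

f(s) = 3s^2 + 5s - 6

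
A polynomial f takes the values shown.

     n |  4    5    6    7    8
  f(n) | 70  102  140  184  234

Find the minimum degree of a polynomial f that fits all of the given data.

Forward differences of the values at n = 4, 5, 6, 7, 8:
  f  : 70  102  140  184  234
  Δ  : 32  38  44  50
  Δ^2: 6  6  6
  Δ^3: 0  0
  Δ^4: 0
The second differences are constant (6) and nonzero, while all higher differences vanish, so the minimal degree is 2.

2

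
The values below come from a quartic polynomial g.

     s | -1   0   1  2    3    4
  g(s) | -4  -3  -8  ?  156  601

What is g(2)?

11

The 5 known points determine the degree-4 polynomial uniquely.
Write g(s) = as^4 + bs^3 + cs^2 + ds + e. Substituting each data point gives a linear system:
  a - b + c - d + e = -4
  e = -3
  a + b + c + d + e = -8
  81a + 27b + 9c + 3d + e = 156
  256a + 64b + 16c + 4d + e = 601
Solving the system yields a = 3, b = -1, c = -6, d = -1, e = -3.
So g(s) = 3s^4 - s^3 - 6s^2 - s - 3.
Then g(2) = 11.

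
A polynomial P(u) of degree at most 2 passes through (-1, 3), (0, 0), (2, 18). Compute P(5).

Write P(u) = au^2 + bu + c. Substituting each data point gives a linear system:
  a - b + c = 3
  c = 0
  4a + 2b + c = 18
Solving the system yields a = 4, b = 1, c = 0.
So P(u) = 4u² + u.
Then P(5) = 105.

105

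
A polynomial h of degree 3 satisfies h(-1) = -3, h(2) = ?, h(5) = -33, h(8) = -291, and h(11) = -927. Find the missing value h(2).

9

The 4 known points determine the degree-3 polynomial uniquely.
Write h(u) = au^3 + bu^2 + cu + d. Substituting each data point gives a linear system:
  -a + b - c + d = -3
  125a + 25b + 5c + d = -33
  512a + 64b + 8c + d = -291
  1331a + 121b + 11c + d = -927
Solving the system yields a = -1, b = 3, c = 4, d = -3.
So h(u) = -u³ + 3u² + 4u - 3.
Then h(2) = 9.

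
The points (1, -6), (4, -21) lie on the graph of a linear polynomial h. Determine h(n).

Using the Lagrange interpolation formula with nodes 1, 4:
  L_0(n) = (n - 4) / -3
  L_1(n) = (n - 1) / 3
Then h(n) = -6·L_0(n) - 21·L_1(n).
Expanding and collecting terms gives h(n) = -5n - 1.
Check: h(1) = -6. ✓

h(n) = -5n - 1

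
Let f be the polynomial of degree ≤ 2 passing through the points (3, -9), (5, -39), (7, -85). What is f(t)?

f(t) = -2t^2 + t + 6

Write f(t) = at^2 + bt + c. Substituting each data point gives a linear system:
  9a + 3b + c = -9
  25a + 5b + c = -39
  49a + 7b + c = -85
Solving the system yields a = -2, b = 1, c = 6.
So f(t) = -2t^2 + t + 6.
Check: f(5) = -39. ✓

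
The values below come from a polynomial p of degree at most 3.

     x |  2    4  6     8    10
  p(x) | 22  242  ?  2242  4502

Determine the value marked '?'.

902

On equispaced nodes a degree-3 polynomial has vanishing fourth forward difference, so
  p(2) - 4·p(4) + 6·p(6) - 4·p(8) + p(10) = 0.
Substituting the known values and solving for p(6):
  6·p(6) = 5412
  p(6) = 902.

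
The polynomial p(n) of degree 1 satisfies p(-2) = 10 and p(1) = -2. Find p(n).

Write p(n) = an + b. Substituting each data point gives a linear system:
  -2a + b = 10
  a + b = -2
Solving the system yields a = -4, b = 2.
So p(n) = -4n + 2.
Check: p(1) = -2. ✓

p(n) = -4n + 2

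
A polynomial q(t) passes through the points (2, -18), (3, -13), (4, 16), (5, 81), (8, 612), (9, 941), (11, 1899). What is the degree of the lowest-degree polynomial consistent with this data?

Divided differences on the nodes 2, 3, 4, 5, 8, 9, 11:
  order 0: -18  -13  16  81  612  941  1899
  order 1: 5  29  65  177  329  479
  order 2: 12  18  28  38  50
  order 3: 2  2  2  2
  order 4: 0  0  0
  order 5: 0  0
  order 6: 0
The order-3 divided differences are all 2 (nonzero) and every higher order vanishes, so the data lies on a polynomial of degree exactly 3.

3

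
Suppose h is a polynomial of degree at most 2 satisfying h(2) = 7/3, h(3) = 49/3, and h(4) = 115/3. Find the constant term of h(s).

-5/3

Write h(s) = as^2 + bs + c. Substituting each data point gives a linear system:
  4a + 2b + c = 7/3
  9a + 3b + c = 49/3
  16a + 4b + c = 115/3
Solving the system yields a = 4, b = -6, c = -5/3.
So h(s) = 4s^2 - 6s - 5/3.
The constant term is -5/3.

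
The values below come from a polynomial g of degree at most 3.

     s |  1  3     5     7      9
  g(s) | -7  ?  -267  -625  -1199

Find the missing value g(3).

-77

The 4 known points determine the degree-3 polynomial uniquely.
Write g(s) = as^3 + bs^2 + cs + d. Substituting each data point gives a linear system:
  a + b + c + d = -7
  125a + 25b + 5c + d = -267
  343a + 49b + 7c + d = -625
  729a + 81b + 9c + d = -1199
Solving the system yields a = -1, b = -6, c = 2, d = -2.
So g(s) = -s³ - 6s² + 2s - 2.
Then g(3) = -77.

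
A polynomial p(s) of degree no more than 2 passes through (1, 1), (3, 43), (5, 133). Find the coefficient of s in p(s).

Write p(s) = as^2 + bs + c. Substituting each data point gives a linear system:
  a + b + c = 1
  9a + 3b + c = 43
  25a + 5b + c = 133
Solving the system yields a = 6, b = -3, c = -2.
So p(s) = 6s² - 3s - 2.
The coefficient of s is -3.

-3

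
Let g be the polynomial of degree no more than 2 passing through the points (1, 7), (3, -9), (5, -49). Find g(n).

Using the Lagrange interpolation formula with nodes 1, 3, 5:
  L_0(n) = (n - 3)(n - 5) / 8
  L_1(n) = (n - 1)(n - 5) / -4
  L_2(n) = (n - 1)(n - 3) / 8
Then g(n) = 7·L_0(n) - 9·L_1(n) - 49·L_2(n).
Expanding and collecting terms gives g(n) = -3n^2 + 4n + 6.
Check: g(3) = -9. ✓

g(n) = -3n^2 + 4n + 6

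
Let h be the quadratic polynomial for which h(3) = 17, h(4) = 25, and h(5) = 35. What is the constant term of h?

Write h(s) = as^2 + bs + c. Substituting each data point gives a linear system:
  9a + 3b + c = 17
  16a + 4b + c = 25
  25a + 5b + c = 35
Solving the system yields a = 1, b = 1, c = 5.
So h(s) = s^2 + s + 5.
The constant term is 5.

5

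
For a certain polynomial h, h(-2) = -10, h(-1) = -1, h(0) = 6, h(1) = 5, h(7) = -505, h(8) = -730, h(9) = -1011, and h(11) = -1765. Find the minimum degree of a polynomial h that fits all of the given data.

3

Divided differences on the nodes -2, -1, 0, 1, 7, 8, 9, 11:
  order 0: -10  -1  6  5  -505  -730  -1011  -1765
  order 1: 9  7  -1  -85  -225  -281  -377
  order 2: -1  -4  -12  -20  -28  -32
  order 3: -1  -1  -1  -1  -1
  order 4: 0  0  0  0
  order 5: 0  0  0
  order 6: 0  0
  order 7: 0
The order-3 divided differences are all -1 (nonzero) and every higher order vanishes, so the data lies on a polynomial of degree exactly 3.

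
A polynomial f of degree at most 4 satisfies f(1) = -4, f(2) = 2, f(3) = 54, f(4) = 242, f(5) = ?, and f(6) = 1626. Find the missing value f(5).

On equispaced nodes a degree-4 polynomial has vanishing fifth forward difference, so
  - f(1) + 5·f(2) - 10·f(3) + 10·f(4) - 5·f(5) + f(6) = 0.
Substituting the known values and solving for f(5):
  -5·f(5) = -3520
  f(5) = 704.

704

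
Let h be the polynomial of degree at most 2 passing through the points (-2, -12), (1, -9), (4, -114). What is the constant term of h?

2

Write h(x) = ax^2 + bx + c. Substituting each data point gives a linear system:
  4a - 2b + c = -12
  a + b + c = -9
  16a + 4b + c = -114
Solving the system yields a = -6, b = -5, c = 2.
So h(x) = -6x^2 - 5x + 2.
The constant term is 2.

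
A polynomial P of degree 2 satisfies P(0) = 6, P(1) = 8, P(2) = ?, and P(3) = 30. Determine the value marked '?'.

The 3 known points determine the degree-2 polynomial uniquely.
Write P(t) = at^2 + bt + c. Substituting each data point gives a linear system:
  c = 6
  a + b + c = 8
  9a + 3b + c = 30
Solving the system yields a = 3, b = -1, c = 6.
So P(t) = 3t² - t + 6.
Then P(2) = 16.

16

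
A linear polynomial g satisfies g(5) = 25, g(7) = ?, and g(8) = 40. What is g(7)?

The 2 known points determine the degree-1 polynomial uniquely.
Write g(s) = as + b. Substituting each data point gives a linear system:
  5a + b = 25
  8a + b = 40
Solving the system yields a = 5, b = 0.
So g(s) = 5s.
Then g(7) = 35.

35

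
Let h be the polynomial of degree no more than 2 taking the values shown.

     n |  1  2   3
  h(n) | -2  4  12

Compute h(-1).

Write h(n) = an^2 + bn + c. Substituting each data point gives a linear system:
  a + b + c = -2
  4a + 2b + c = 4
  9a + 3b + c = 12
Solving the system yields a = 1, b = 3, c = -6.
So h(n) = n^2 + 3n - 6.
Then h(-1) = -8.

-8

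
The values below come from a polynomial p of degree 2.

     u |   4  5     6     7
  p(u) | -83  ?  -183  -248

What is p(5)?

On equispaced nodes a degree-2 polynomial has vanishing third forward difference, so
  - p(4) + 3·p(5) - 3·p(6) + p(7) = 0.
Substituting the known values and solving for p(5):
  3·p(5) = -384
  p(5) = -128.

-128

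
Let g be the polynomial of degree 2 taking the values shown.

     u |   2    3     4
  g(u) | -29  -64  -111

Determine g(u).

g(u) = -6u^2 - 5u + 5

Write g(u) = au^2 + bu + c. Substituting each data point gives a linear system:
  4a + 2b + c = -29
  9a + 3b + c = -64
  16a + 4b + c = -111
Solving the system yields a = -6, b = -5, c = 5.
So g(u) = -6u^2 - 5u + 5.
Check: g(2) = -29. ✓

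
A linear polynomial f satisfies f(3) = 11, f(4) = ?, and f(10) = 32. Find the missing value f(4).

The 2 known points determine the degree-1 polynomial uniquely.
Write f(t) = at + b. Substituting each data point gives a linear system:
  3a + b = 11
  10a + b = 32
Solving the system yields a = 3, b = 2.
So f(t) = 3t + 2.
Then f(4) = 14.

14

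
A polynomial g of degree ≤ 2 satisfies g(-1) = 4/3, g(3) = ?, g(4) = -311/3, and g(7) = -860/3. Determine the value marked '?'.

-188/3

The 3 known points determine the degree-2 polynomial uniquely.
Write g(s) = as^2 + bs + c. Substituting each data point gives a linear system:
  a - b + c = 4/3
  16a + 4b + c = -311/3
  49a + 7b + c = -860/3
Solving the system yields a = -5, b = -6, c = 1/3.
So g(s) = -5s² - 6s + 1/3.
Then g(3) = -188/3.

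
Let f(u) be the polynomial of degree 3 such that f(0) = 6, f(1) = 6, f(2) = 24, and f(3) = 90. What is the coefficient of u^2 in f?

-6

Write f(u) = au^3 + bu^2 + cu + d. Substituting each data point gives a linear system:
  d = 6
  a + b + c + d = 6
  8a + 4b + 2c + d = 24
  27a + 9b + 3c + d = 90
Solving the system yields a = 5, b = -6, c = 1, d = 6.
So f(u) = 5u³ - 6u² + u + 6.
The coefficient of u^2 is -6.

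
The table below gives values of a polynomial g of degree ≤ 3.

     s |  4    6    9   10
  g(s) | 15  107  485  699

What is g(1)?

Write g(s) = as^3 + bs^2 + cs + d. Substituting each data point gives a linear system:
  64a + 16b + 4c + d = 15
  216a + 36b + 6c + d = 107
  729a + 81b + 9c + d = 485
  1000a + 100b + 10c + d = 699
Solving the system yields a = 1, b = -3, c = 0, d = -1.
So g(s) = s^3 - 3s^2 - 1.
Then g(1) = -3.

-3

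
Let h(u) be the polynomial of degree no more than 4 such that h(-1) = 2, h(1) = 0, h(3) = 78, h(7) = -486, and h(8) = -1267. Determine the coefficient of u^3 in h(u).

Write h(u) = au^4 + bu^3 + cu^2 + du + e. Substituting each data point gives a linear system:
  a - b + c - d + e = 2
  a + b + c + d + e = 0
  81a + 27b + 9c + 3d + e = 78
  2401a + 343b + 49c + 7d + e = -486
  4096a + 512b + 64c + 8d + e = -1267
Solving the system yields a = -1, b = 5, c = 5, d = -6, e = -3.
So h(u) = -u⁴ + 5u³ + 5u² - 6u - 3.
The coefficient of u^3 is 5.

5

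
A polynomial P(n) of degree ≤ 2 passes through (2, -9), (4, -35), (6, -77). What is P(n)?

P(n) = -2n^2 - n + 1

Using the Lagrange interpolation formula with nodes 2, 4, 6:
  L_0(n) = (n - 4)(n - 6) / 8
  L_1(n) = (n - 2)(n - 6) / -4
  L_2(n) = (n - 2)(n - 4) / 8
Then P(n) = -9·L_0(n) - 35·L_1(n) - 77·L_2(n).
Expanding and collecting terms gives P(n) = -2n^2 - n + 1.
Check: P(4) = -35. ✓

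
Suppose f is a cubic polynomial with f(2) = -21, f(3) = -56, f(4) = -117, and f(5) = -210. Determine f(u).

f(u) = -u^3 - 4u^2 + 4u - 5

Write f(u) = au^3 + bu^2 + cu + d. Substituting each data point gives a linear system:
  8a + 4b + 2c + d = -21
  27a + 9b + 3c + d = -56
  64a + 16b + 4c + d = -117
  125a + 25b + 5c + d = -210
Solving the system yields a = -1, b = -4, c = 4, d = -5.
So f(u) = -u^3 - 4u^2 + 4u - 5.
Check: f(2) = -21. ✓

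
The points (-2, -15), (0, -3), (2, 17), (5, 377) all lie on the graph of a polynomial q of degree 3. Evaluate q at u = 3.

Using the Lagrange interpolation formula with nodes -2, 0, 2, 5:
  L_0(u) = u(u - 2)(u - 5) / -56
  L_1(u) = (u + 2)(u - 2)(u - 5) / 20
  L_2(u) = (u + 2)u(u - 5) / -24
  L_3(u) = (u + 2)u(u - 2) / 105
Then q(u) = -15·L_0(u) - 3·L_1(u) + 17·L_2(u) + 377·L_3(u).
Expanding and collecting terms gives q(u) = 3u³ + u² - 4u - 3.
Evaluating at u = 3: q(3) = 75.

75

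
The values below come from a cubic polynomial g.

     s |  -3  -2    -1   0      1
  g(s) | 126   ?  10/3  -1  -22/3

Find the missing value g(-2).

On equispaced nodes a degree-3 polynomial has vanishing fourth forward difference, so
  g(-3) - 4·g(-2) + 6·g(-1) - 4·g(0) + g(1) = 0.
Substituting the known values and solving for g(-2):
  -4·g(-2) = -428/3
  g(-2) = 107/3.

107/3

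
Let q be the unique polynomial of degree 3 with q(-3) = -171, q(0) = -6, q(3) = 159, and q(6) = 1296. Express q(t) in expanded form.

q(t) = 6t^3 + t - 6

Write q(t) = at^3 + bt^2 + ct + d. Substituting each data point gives a linear system:
  -27a + 9b - 3c + d = -171
  d = -6
  27a + 9b + 3c + d = 159
  216a + 36b + 6c + d = 1296
Solving the system yields a = 6, b = 0, c = 1, d = -6.
So q(t) = 6t³ + t - 6.
Check: q(0) = -6. ✓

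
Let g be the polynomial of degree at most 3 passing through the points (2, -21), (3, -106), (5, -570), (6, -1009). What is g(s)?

Write g(s) = as^3 + bs^2 + cs + d. Substituting each data point gives a linear system:
  8a + 4b + 2c + d = -21
  27a + 9b + 3c + d = -106
  125a + 25b + 5c + d = -570
  216a + 36b + 6c + d = -1009
Solving the system yields a = -5, b = 1, c = 5, d = 5.
So g(s) = -5s^3 + s^2 + 5s + 5.
Check: g(5) = -570. ✓

g(s) = -5s^3 + s^2 + 5s + 5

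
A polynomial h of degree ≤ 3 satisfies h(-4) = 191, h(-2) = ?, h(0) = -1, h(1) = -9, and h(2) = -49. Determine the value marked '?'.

The 4 known points determine the degree-3 polynomial uniquely.
Write h(s) = as^3 + bs^2 + cs + d. Substituting each data point gives a linear system:
  -64a + 16b - 4c + d = 191
  d = -1
  a + b + c + d = -9
  8a + 4b + 2c + d = -49
Solving the system yields a = -4, b = -4, c = 0, d = -1.
So h(s) = -4s^3 - 4s^2 - 1.
Then h(-2) = 15.

15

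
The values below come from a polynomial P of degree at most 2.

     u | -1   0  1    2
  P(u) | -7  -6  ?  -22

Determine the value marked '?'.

The 3 known points determine the degree-2 polynomial uniquely.
Write P(u) = au^2 + bu + c. Substituting each data point gives a linear system:
  a - b + c = -7
  c = -6
  4a + 2b + c = -22
Solving the system yields a = -3, b = -2, c = -6.
So P(u) = -3u² - 2u - 6.
Then P(1) = -11.

-11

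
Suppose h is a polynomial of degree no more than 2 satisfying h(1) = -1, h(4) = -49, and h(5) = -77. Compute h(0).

3

Write h(u) = au^2 + bu + c. Substituting each data point gives a linear system:
  a + b + c = -1
  16a + 4b + c = -49
  25a + 5b + c = -77
Solving the system yields a = -3, b = -1, c = 3.
So h(u) = -3u^2 - u + 3.
Then h(0) = 3.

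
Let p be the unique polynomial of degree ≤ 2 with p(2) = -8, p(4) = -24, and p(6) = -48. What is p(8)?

-80

Using the Lagrange interpolation formula with nodes 2, 4, 6:
  L_0(x) = (x - 4)(x - 6) / 8
  L_1(x) = (x - 2)(x - 6) / -4
  L_2(x) = (x - 2)(x - 4) / 8
Then p(x) = -8·L_0(x) - 24·L_1(x) - 48·L_2(x).
Expanding and collecting terms gives p(x) = -x² - 2x.
Evaluating at x = 8: p(8) = -80.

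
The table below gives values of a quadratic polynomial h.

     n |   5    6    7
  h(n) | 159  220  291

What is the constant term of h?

Write h(n) = an^2 + bn + c. Substituting each data point gives a linear system:
  25a + 5b + c = 159
  36a + 6b + c = 220
  49a + 7b + c = 291
Solving the system yields a = 5, b = 6, c = 4.
So h(n) = 5n² + 6n + 4.
The constant term is 4.

4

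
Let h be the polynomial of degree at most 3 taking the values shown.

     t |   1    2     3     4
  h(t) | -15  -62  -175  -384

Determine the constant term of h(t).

-4

Write h(t) = at^3 + bt^2 + ct + d. Substituting each data point gives a linear system:
  a + b + c + d = -15
  8a + 4b + 2c + d = -62
  27a + 9b + 3c + d = -175
  64a + 16b + 4c + d = -384
Solving the system yields a = -5, b = -3, c = -3, d = -4.
So h(t) = -5t^3 - 3t^2 - 3t - 4.
The constant term is -4.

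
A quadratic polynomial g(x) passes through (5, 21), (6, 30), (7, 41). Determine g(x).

g(x) = x^2 - 2x + 6

Write g(x) = ax^2 + bx + c. Substituting each data point gives a linear system:
  25a + 5b + c = 21
  36a + 6b + c = 30
  49a + 7b + c = 41
Solving the system yields a = 1, b = -2, c = 6.
So g(x) = x^2 - 2x + 6.
Check: g(7) = 41. ✓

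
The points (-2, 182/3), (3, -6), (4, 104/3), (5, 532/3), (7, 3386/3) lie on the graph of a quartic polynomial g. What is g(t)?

g(t) = t^4 - 4t^3 + 2t^2 - (1/3)t + 4

Using the Lagrange interpolation formula with nodes -2, 3, 4, 5, 7:
  L_0(t) = (t - 3)(t - 4)(t - 5)(t - 7) / 1890
  L_1(t) = (t + 2)(t - 4)(t - 5)(t - 7) / -40
  L_2(t) = (t + 2)(t - 3)(t - 5)(t - 7) / 18
  L_3(t) = (t + 2)(t - 3)(t - 4)(t - 7) / -28
  L_4(t) = (t + 2)(t - 3)(t - 4)(t - 5) / 216
Then g(t) = 182/3·L_0(t) - 6·L_1(t) + 104/3·L_2(t) + 532/3·L_3(t) + 3386/3·L_4(t).
Expanding and collecting terms gives g(t) = t^4 - 4t^3 + 2t^2 - (1/3)t + 4.
Check: g(-2) = 182/3. ✓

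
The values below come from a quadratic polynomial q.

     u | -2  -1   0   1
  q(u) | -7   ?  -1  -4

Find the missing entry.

On equispaced nodes a degree-2 polynomial has vanishing third forward difference, so
  - q(-2) + 3·q(-1) - 3·q(0) + q(1) = 0.
Substituting the known values and solving for q(-1):
  3·q(-1) = -6
  q(-1) = -2.

-2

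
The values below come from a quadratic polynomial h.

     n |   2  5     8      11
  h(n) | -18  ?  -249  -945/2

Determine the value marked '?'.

-195/2

On equispaced nodes a degree-2 polynomial has vanishing third forward difference, so
  - h(2) + 3·h(5) - 3·h(8) + h(11) = 0.
Substituting the known values and solving for h(5):
  3·h(5) = -585/2
  h(5) = -195/2.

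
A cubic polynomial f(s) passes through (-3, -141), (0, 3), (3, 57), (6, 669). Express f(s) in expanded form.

Write f(s) = as^3 + bs^2 + cs + d. Substituting each data point gives a linear system:
  -27a + 9b - 3c + d = -141
  d = 3
  27a + 9b + 3c + d = 57
  216a + 36b + 6c + d = 669
Solving the system yields a = 4, b = -5, c = -3, d = 3.
So f(s) = 4s^3 - 5s^2 - 3s + 3.
Check: f(-3) = -141. ✓

f(s) = 4s^3 - 5s^2 - 3s + 3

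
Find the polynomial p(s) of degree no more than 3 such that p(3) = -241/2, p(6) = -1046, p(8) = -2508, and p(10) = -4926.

Using the Lagrange interpolation formula with nodes 3, 6, 8, 10:
  L_0(s) = (s - 6)(s - 8)(s - 10) / -105
  L_1(s) = (s - 3)(s - 8)(s - 10) / 24
  L_2(s) = (s - 3)(s - 6)(s - 10) / -20
  L_3(s) = (s - 3)(s - 6)(s - 8) / 56
Then p(s) = -241/2·L_0(s) - 1046·L_1(s) - 2508·L_2(s) - 4926·L_3(s).
Expanding and collecting terms gives p(s) = -5s^3 + (1/2)s^2 + 2s + 4.
Check: p(6) = -1046. ✓

p(s) = -5s^3 + (1/2)s^2 + 2s + 4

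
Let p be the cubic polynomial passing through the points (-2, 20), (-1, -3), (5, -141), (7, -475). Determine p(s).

Write p(s) = as^3 + bs^2 + cs + d. Substituting each data point gives a linear system:
  -8a + 4b - 2c + d = 20
  -a + b - c + d = -3
  125a + 25b + 5c + d = -141
  343a + 49b + 7c + d = -475
Solving the system yields a = -2, b = 4, c = 3, d = -6.
So p(s) = -2s³ + 4s² + 3s - 6.
Check: p(-2) = 20. ✓

p(s) = -2s^3 + 4s^2 + 3s - 6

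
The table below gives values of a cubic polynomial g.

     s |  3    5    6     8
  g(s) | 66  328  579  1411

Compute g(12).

4899

Write g(s) = as^3 + bs^2 + cs + d. Substituting each data point gives a linear system:
  27a + 9b + 3c + d = 66
  125a + 25b + 5c + d = 328
  216a + 36b + 6c + d = 579
  512a + 64b + 8c + d = 1411
Solving the system yields a = 3, b = -2, c = 0, d = 3.
So g(s) = 3s^3 - 2s^2 + 3.
Then g(12) = 4899.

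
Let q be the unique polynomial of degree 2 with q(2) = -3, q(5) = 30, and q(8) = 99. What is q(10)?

165

Using the Lagrange interpolation formula with nodes 2, 5, 8:
  L_0(n) = (n - 5)(n - 8) / 18
  L_1(n) = (n - 2)(n - 8) / -9
  L_2(n) = (n - 2)(n - 5) / 18
Then q(n) = -3·L_0(n) + 30·L_1(n) + 99·L_2(n).
Expanding and collecting terms gives q(n) = 2n² - 3n - 5.
Evaluating at n = 10: q(10) = 165.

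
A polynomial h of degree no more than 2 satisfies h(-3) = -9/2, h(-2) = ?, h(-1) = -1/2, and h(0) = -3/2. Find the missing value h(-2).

On equispaced nodes a degree-2 polynomial has vanishing third forward difference, so
  - h(-3) + 3·h(-2) - 3·h(-1) + h(0) = 0.
Substituting the known values and solving for h(-2):
  3·h(-2) = -9/2
  h(-2) = -3/2.

-3/2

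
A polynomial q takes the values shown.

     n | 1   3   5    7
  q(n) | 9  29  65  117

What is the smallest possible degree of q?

Forward differences of the values at n = 1, 3, 5, 7:
  q  : 9  29  65  117
  Δ  : 20  36  52
  Δ^2: 16  16
  Δ^3: 0
The second differences are constant (16) and nonzero, while all higher differences vanish, so the minimal degree is 2.

2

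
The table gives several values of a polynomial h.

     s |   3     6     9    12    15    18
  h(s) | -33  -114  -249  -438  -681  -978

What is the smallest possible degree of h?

2

Forward differences of the values at s = 3, 6, 9, 12, 15, 18:
  h  : -33  -114  -249  -438  -681  -978
  Δ  : -81  -135  -189  -243  -297
  Δ^2: -54  -54  -54  -54
  Δ^3: 0  0  0
  Δ^4: 0  0
  Δ^5: 0
The second differences are constant (-54) and nonzero, while all higher differences vanish, so the minimal degree is 2.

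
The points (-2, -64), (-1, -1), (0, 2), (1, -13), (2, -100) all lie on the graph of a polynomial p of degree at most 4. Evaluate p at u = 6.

Using the Lagrange interpolation formula with nodes -2, -1, 0, 1, 2:
  L_0(u) = (u + 1)u(u - 1)(u - 2) / 24
  L_1(u) = (u + 2)u(u - 1)(u - 2) / -6
  L_2(u) = (u + 2)(u + 1)(u - 1)(u - 2) / 4
  L_3(u) = (u + 2)(u + 1)u(u - 2) / -6
  L_4(u) = (u + 2)(u + 1)u(u - 1) / 24
Then p(u) = -64·L_0(u) - 1·L_1(u) + 2·L_2(u) - 13·L_3(u) - 100·L_4(u).
Expanding and collecting terms gives p(u) = -4u^4 - u^3 - 5u^2 - 5u + 2.
Evaluating at u = 6: p(6) = -5608.

-5608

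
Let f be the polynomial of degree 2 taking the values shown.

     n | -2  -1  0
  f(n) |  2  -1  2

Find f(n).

Write f(n) = an^2 + bn + c. Substituting each data point gives a linear system:
  4a - 2b + c = 2
  a - b + c = -1
  c = 2
Solving the system yields a = 3, b = 6, c = 2.
So f(n) = 3n² + 6n + 2.
Check: f(-2) = 2. ✓

f(n) = 3n^2 + 6n + 2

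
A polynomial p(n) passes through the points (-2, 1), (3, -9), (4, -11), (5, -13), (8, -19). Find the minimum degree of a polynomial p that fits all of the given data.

1

Divided differences on the nodes -2, 3, 4, 5, 8:
  order 0: 1  -9  -11  -13  -19
  order 1: -2  -2  -2  -2
  order 2: 0  0  0
  order 3: 0  0
  order 4: 0
The order-1 divided differences are all -2 (nonzero) and every higher order vanishes, so the data lies on a polynomial of degree exactly 1.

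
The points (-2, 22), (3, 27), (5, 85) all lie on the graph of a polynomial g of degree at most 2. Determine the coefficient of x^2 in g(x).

Write g(x) = ax^2 + bx + c. Substituting each data point gives a linear system:
  4a - 2b + c = 22
  9a + 3b + c = 27
  25a + 5b + c = 85
Solving the system yields a = 4, b = -3, c = 0.
So g(x) = 4x^2 - 3x.
The leading coefficient is 4.

4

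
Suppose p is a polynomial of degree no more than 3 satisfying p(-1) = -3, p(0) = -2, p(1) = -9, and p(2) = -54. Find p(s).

p(s) = -5s^3 - 4s^2 + 2s - 2

Using the Lagrange interpolation formula with nodes -1, 0, 1, 2:
  L_0(s) = s(s - 1)(s - 2) / -6
  L_1(s) = (s + 1)(s - 1)(s - 2) / 2
  L_2(s) = (s + 1)s(s - 2) / -2
  L_3(s) = (s + 1)s(s - 1) / 6
Then p(s) = -3·L_0(s) - 2·L_1(s) - 9·L_2(s) - 54·L_3(s).
Expanding and collecting terms gives p(s) = -5s^3 - 4s^2 + 2s - 2.
Check: p(-1) = -3. ✓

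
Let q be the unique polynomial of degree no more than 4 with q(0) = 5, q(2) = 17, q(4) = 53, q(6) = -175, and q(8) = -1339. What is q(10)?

Using the Lagrange interpolation formula with nodes 0, 2, 4, 6, 8:
  L_0(t) = (t - 2)(t - 4)(t - 6)(t - 8) / 384
  L_1(t) = t(t - 4)(t - 6)(t - 8) / -96
  L_2(t) = t(t - 2)(t - 6)(t - 8) / 64
  L_3(t) = t(t - 2)(t - 4)(t - 8) / -96
  L_4(t) = t(t - 2)(t - 4)(t - 6) / 384
Then q(t) = 5·L_0(t) + 17·L_1(t) + 53·L_2(t) - 175·L_3(t) - 1339·L_4(t).
Expanding and collecting terms gives q(t) = -t⁴ + 6t³ - 5t² + 5.
Evaluating at t = 10: q(10) = -4495.

-4495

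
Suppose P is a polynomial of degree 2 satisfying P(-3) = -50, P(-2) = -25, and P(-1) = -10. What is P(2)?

-25

Using the Lagrange interpolation formula with nodes -3, -2, -1:
  L_0(t) = (t + 2)(t + 1) / 2
  L_1(t) = (t + 3)(t + 1) / -1
  L_2(t) = (t + 3)(t + 2) / 2
Then P(t) = -50·L_0(t) - 25·L_1(t) - 10·L_2(t).
Expanding and collecting terms gives P(t) = -5t² - 5.
Evaluating at t = 2: P(2) = -25.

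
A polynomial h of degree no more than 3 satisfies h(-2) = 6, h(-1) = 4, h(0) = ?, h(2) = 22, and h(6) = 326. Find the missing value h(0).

2

The 4 known points determine the degree-3 polynomial uniquely.
Write h(x) = ax^3 + bx^2 + cx + d. Substituting each data point gives a linear system:
  -8a + 4b - 2c + d = 6
  -a + b - c + d = 4
  8a + 4b + 2c + d = 22
  216a + 36b + 6c + d = 326
Solving the system yields a = 1, b = 3, c = 0, d = 2.
So h(x) = x³ + 3x² + 2.
Then h(0) = 2.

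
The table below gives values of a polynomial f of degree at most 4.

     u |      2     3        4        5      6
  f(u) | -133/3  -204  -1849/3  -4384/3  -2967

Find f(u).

Write f(u) = au^4 + bu^3 + cu^2 + du + e. Substituting each data point gives a linear system:
  16a + 8b + 4c + 2d + e = -133/3
  81a + 27b + 9c + 3d + e = -204
  256a + 64b + 16c + 4d + e = -1849/3
  625a + 125b + 25c + 5d + e = -4384/3
  1296a + 216b + 36c + 6d + e = -2967
Solving the system yields a = -2, b = -2, c = 5/3, d = 0, e = -3.
So f(u) = -2u^4 - 2u^3 + (5/3)u^2 - 3.
Check: f(5) = -4384/3. ✓

f(u) = -2u^4 - 2u^3 + (5/3)u^2 - 3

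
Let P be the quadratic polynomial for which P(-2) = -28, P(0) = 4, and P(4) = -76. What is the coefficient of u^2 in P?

-6

Write P(u) = au^2 + bu + c. Substituting each data point gives a linear system:
  4a - 2b + c = -28
  c = 4
  16a + 4b + c = -76
Solving the system yields a = -6, b = 4, c = 4.
So P(u) = -6u^2 + 4u + 4.
The leading coefficient is -6.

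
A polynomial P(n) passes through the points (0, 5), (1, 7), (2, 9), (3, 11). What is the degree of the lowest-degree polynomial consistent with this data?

1

Forward differences of the values at n = 0, 1, 2, 3:
  P  : 5  7  9  11
  Δ  : 2  2  2
  Δ^2: 0  0
  Δ^3: 0
The first differences are constant (2) and nonzero, while all higher differences vanish, so the minimal degree is 1.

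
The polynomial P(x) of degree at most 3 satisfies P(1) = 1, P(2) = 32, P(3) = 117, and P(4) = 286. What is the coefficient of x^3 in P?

Write P(x) = ax^3 + bx^2 + cx + d. Substituting each data point gives a linear system:
  a + b + c + d = 1
  8a + 4b + 2c + d = 32
  27a + 9b + 3c + d = 117
  64a + 16b + 4c + d = 286
Solving the system yields a = 5, b = -3, c = 5, d = -6.
So P(x) = 5x³ - 3x² + 5x - 6.
The leading coefficient is 5.

5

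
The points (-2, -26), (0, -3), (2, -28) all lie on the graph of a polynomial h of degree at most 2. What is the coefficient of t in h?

Write h(t) = at^2 + bt + c. Substituting each data point gives a linear system:
  4a - 2b + c = -26
  c = -3
  4a + 2b + c = -28
Solving the system yields a = -6, b = -1/2, c = -3.
So h(t) = -6t^2 - (1/2)t - 3.
The coefficient of t is -1/2.

-1/2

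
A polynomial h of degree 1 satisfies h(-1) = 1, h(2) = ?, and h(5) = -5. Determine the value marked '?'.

The 2 known points determine the degree-1 polynomial uniquely.
Write h(x) = ax + b. Substituting each data point gives a linear system:
  -a + b = 1
  5a + b = -5
Solving the system yields a = -1, b = 0.
So h(x) = -x.
Then h(2) = -2.

-2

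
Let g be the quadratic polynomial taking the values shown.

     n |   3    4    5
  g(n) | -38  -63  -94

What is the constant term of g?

1

Write g(n) = an^2 + bn + c. Substituting each data point gives a linear system:
  9a + 3b + c = -38
  16a + 4b + c = -63
  25a + 5b + c = -94
Solving the system yields a = -3, b = -4, c = 1.
So g(n) = -3n^2 - 4n + 1.
The constant term is 1.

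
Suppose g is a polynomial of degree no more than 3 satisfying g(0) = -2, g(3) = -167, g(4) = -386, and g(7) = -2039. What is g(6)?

Write g(t) = at^3 + bt^2 + ct + d. Substituting each data point gives a linear system:
  d = -2
  27a + 9b + 3c + d = -167
  64a + 16b + 4c + d = -386
  343a + 49b + 7c + d = -2039
Solving the system yields a = -6, b = 1, c = -4, d = -2.
So g(t) = -6t³ + t² - 4t - 2.
Then g(6) = -1286.

-1286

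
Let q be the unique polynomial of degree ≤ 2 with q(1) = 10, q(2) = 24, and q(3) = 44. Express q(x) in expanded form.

q(x) = 3x^2 + 5x + 2

Using the Lagrange interpolation formula with nodes 1, 2, 3:
  L_0(x) = (x - 2)(x - 3) / 2
  L_1(x) = (x - 1)(x - 3) / -1
  L_2(x) = (x - 1)(x - 2) / 2
Then q(x) = 10·L_0(x) + 24·L_1(x) + 44·L_2(x).
Expanding and collecting terms gives q(x) = 3x^2 + 5x + 2.
Check: q(1) = 10. ✓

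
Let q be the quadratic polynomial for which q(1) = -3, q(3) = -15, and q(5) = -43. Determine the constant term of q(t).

-3

Write q(t) = at^2 + bt + c. Substituting each data point gives a linear system:
  a + b + c = -3
  9a + 3b + c = -15
  25a + 5b + c = -43
Solving the system yields a = -2, b = 2, c = -3.
So q(t) = -2t² + 2t - 3.
The constant term is -3.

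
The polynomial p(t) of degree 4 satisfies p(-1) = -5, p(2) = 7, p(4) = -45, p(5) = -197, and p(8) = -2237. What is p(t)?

Write p(t) = at^4 + bt^3 + ct^2 + dt + e. Substituting each data point gives a linear system:
  a - b + c - d + e = -5
  16a + 8b + 4c + 2d + e = 7
  256a + 64b + 16c + 4d + e = -45
  625a + 125b + 25c + 5d + e = -197
  4096a + 512b + 64c + 8d + e = -2237
Solving the system yields a = -1, b = 4, c = -3, d = 0, e = 3.
So p(t) = -t⁴ + 4t³ - 3t² + 3.
Check: p(8) = -2237. ✓

p(t) = -t^4 + 4t^3 - 3t^2 + 3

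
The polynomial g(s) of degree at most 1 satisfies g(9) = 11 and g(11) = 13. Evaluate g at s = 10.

Using the Lagrange interpolation formula with nodes 9, 11:
  L_0(s) = (s - 11) / -2
  L_1(s) = (s - 9) / 2
Then g(s) = 11·L_0(s) + 13·L_1(s).
Expanding and collecting terms gives g(s) = s + 2.
Evaluating at s = 10: g(10) = 12.

12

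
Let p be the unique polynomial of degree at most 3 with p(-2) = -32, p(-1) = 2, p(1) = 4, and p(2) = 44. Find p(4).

382

Using the Lagrange interpolation formula with nodes -2, -1, 1, 2:
  L_0(t) = (t + 1)(t - 1)(t - 2) / -12
  L_1(t) = (t + 2)(t - 1)(t - 2) / 6
  L_2(t) = (t + 2)(t + 1)(t - 2) / -6
  L_3(t) = (t + 2)(t + 1)(t - 1) / 12
Then p(t) = -32·L_0(t) + 2·L_1(t) + 4·L_2(t) + 44·L_3(t).
Expanding and collecting terms gives p(t) = 6t³ + t² - 5t + 2.
Evaluating at t = 4: p(4) = 382.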